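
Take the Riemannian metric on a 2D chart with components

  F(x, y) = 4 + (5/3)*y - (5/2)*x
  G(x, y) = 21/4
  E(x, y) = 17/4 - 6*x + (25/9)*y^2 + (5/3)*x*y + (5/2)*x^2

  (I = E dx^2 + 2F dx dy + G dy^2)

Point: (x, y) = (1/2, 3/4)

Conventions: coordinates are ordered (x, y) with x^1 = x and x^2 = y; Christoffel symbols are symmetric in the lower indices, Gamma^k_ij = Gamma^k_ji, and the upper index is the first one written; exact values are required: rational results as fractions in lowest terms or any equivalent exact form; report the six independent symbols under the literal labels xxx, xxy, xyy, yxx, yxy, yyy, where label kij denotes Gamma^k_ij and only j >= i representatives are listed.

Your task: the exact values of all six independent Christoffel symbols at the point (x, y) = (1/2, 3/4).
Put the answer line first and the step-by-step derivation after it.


Answer: Gamma_xxx = 82/31, Gamma_xxy = 840/341, Gamma_xyy = 560/341, Gamma_yxx = -92/31, Gamma_yxy = -640/341, Gamma_yyy = -1280/1023

E = 65/16, F = 4, G = 21/4 at the point
E_x = -9/4, E_y = 5, F_x = -5/2, F_y = 5/3, G_x = 0, G_y = 0
EG - F^2 = 341/64;  g^inv = (64/341) * [[21/4, -4], [-4, 65/16]]
first-kind symbols [ij,l] = (1/2)(d_i g_jl + d_j g_il - d_l g_ij): [xx,x] = E_x/2 = -9/8, [xx,y] = F_x - E_y/2 = -5, [xy,x] = E_y/2 = 5/2, [xy,y] = G_x/2 = 0, [yy,x] = F_y - G_x/2 = 5/3, [yy,y] = G_y/2 = 0
Gamma^x_ij = (G*[ij,x] - F*[ij,y])/(EG - F^2), Gamma^y_ij = (E*[ij,y] - F*[ij,x])/(EG - F^2)


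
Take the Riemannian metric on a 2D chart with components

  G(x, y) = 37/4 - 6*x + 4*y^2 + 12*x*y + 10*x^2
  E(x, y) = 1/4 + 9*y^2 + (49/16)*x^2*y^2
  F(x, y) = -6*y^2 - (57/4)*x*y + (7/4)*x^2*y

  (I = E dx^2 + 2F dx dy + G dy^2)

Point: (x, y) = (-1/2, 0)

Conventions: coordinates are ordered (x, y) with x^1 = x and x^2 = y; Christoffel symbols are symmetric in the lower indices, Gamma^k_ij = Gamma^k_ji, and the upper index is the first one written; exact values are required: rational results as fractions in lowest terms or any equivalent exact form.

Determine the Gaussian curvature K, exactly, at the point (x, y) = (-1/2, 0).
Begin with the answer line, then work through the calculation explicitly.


Answer: K = -118667/13924

E = 1/4, F = 0, G = 59/4, EG - F^2 = 59/16 at the point
E_x = 0, E_y = 0, F_x = 0, F_y = 121/16, G_x = -16, G_y = -6
E_yy = 625/32, F_xy = -16, G_xx = 20
Compute both Brioschi determinants and normalise by (EG - F^2)^2.
M1 = [[-E_yy/2 + F_xy - G_xx/2, E_x/2, F_x - E_y/2], [F_y - G_x/2, E, F], [G_y/2, F, G]] = [[-2289/64, 0, 0], [249/16, 1/4, 0], [-3, 0, 59/4]]; det M1 = -135051/1024
M2 = [[0, E_y/2, G_x/2], [E_y/2, E, F], [G_x/2, F, G]] = [[0, 0, -8], [0, 1/4, 0], [-8, 0, 59/4]]; det M2 = -16
det M1 - det M2 = -118667/1024; K = -118667/1024 / (59/16)^2 = -118667/13924


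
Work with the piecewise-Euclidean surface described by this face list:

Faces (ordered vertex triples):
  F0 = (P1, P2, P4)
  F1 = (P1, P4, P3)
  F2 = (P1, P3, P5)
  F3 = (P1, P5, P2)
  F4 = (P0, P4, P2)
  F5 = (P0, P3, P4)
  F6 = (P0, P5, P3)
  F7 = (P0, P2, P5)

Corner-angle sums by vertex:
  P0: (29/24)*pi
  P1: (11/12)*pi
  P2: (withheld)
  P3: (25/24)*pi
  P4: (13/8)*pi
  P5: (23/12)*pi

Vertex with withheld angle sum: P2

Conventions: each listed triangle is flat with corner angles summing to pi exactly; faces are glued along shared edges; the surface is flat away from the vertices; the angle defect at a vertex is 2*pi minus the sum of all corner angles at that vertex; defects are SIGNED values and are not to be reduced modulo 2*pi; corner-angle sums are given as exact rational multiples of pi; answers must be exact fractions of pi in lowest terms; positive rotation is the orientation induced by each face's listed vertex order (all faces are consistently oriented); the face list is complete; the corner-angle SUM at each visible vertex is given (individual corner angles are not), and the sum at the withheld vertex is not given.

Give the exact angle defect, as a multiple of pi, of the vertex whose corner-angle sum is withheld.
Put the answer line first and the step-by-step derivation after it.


Answer: defect(P2) = (17/24)*pi

V = 6, E = 12, F = 8; chi = V - E + F = 2
Gauss-Bonnet: total defect = 2*pi*chi = 4*pi; visible defects sum to (79/24)*pi


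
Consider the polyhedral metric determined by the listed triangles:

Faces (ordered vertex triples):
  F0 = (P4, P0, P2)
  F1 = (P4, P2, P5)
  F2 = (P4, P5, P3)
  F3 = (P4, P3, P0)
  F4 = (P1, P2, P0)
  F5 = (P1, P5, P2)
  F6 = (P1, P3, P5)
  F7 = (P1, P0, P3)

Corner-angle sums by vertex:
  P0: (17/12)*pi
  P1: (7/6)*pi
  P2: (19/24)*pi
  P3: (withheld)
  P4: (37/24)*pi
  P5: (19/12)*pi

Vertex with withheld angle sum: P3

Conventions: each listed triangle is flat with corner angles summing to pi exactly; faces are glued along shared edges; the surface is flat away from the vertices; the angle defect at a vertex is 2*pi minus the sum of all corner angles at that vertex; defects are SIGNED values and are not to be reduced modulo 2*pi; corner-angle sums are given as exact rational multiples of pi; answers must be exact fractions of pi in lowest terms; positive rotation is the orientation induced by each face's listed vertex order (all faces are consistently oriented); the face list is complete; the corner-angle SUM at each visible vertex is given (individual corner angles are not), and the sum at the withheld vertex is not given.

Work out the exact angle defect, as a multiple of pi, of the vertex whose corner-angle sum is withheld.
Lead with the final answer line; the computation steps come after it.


Answer: defect(P3) = pi/2

V = 6, E = 12, F = 8; chi = V - E + F = 2
Gauss-Bonnet: total defect = 2*pi*chi = 4*pi; visible defects sum to (7/2)*pi


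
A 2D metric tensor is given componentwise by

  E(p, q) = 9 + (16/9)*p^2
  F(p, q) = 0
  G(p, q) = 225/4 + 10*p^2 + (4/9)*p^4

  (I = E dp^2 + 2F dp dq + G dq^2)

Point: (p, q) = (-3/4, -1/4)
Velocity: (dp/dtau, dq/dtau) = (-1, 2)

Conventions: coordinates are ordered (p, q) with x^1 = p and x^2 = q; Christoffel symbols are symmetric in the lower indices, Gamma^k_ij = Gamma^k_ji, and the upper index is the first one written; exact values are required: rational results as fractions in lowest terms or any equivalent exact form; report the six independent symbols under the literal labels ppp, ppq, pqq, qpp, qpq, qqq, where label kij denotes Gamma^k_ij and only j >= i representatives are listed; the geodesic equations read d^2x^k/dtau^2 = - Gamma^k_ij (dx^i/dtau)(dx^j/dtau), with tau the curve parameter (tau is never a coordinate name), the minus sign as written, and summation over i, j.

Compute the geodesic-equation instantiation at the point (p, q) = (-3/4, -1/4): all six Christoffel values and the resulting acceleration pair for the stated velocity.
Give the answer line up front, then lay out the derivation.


Answer: Gamma_ppp = -2/15, Gamma_ppq = 0, Gamma_pqq = 63/80, Gamma_qpp = 0, Gamma_qpq = -8/63, Gamma_qqq = 0; accelerations (d^2p/dtau^2, d^2q/dtau^2) = (-181/60, -32/63)

E = 10, F = 0, G = 3969/64 at the point
E_p = -8/3, E_q = 0, F_p = 0, F_q = 0, G_p = -63/4, G_q = 0
EG - F^2 = 19845/32;  g^inv = (32/19845) * [[3969/64, 0], [0, 10]]
first-kind symbols [ij,l] = (1/2)(d_i g_jl + d_j g_il - d_l g_ij): [pp,p] = E_p/2 = -4/3, [pp,q] = F_p - E_q/2 = 0, [pq,p] = E_q/2 = 0, [pq,q] = G_p/2 = -63/8, [qq,p] = F_q - G_p/2 = 63/8, [qq,q] = G_q/2 = 0
Gamma^p_ij = (G*[ij,p] - F*[ij,q])/(EG - F^2), Gamma^q_ij = (E*[ij,q] - F*[ij,p])/(EG - F^2)
Gamma_ppp = -2/15, Gamma_ppq = 0, Gamma_pqq = 63/80, Gamma_qpp = 0, Gamma_qpq = -8/63, Gamma_qqq = 0
d^2p/dtau^2 = -(Gamma_ppp*(-1)^2 + 2*Gamma_ppq*(-1)*(2) + Gamma_pqq*(2)^2) = -181/60
d^2q/dtau^2 = -(Gamma_qpp*(-1)^2 + 2*Gamma_qpq*(-1)*(2) + Gamma_qqq*(2)^2) = -32/63


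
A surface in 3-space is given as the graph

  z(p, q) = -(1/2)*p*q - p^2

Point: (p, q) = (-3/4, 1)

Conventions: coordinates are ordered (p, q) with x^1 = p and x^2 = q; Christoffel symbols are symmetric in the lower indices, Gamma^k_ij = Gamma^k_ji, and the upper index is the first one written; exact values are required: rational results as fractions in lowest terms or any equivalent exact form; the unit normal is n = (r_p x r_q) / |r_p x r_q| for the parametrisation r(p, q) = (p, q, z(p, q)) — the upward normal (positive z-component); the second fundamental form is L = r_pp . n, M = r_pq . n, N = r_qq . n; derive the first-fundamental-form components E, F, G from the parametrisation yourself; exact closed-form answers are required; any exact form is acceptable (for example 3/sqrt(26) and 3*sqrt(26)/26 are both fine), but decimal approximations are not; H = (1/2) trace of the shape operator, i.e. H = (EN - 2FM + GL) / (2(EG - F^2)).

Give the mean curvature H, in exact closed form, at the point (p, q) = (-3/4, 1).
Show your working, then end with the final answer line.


z_p = 1, z_q = 3/8, z_pp = -2, z_pq = -1/2, z_qq = 0
E = 2, F = 3/8, G = 73/64; answer radicand W^2 = 137/64
unnormalised second-form numerators: l = -2, m = -1/2, n = 0; L = l/sqrt(137/64), and similarly M = m/sqrt(W^2), N = n/sqrt(W^2)
H = (E*n - 2*F*m + G*l) / (2*(EG - F^2)*sqrt(W^2)); E*n - 2*F*m + G*l = -61/32, EG - F^2 = 137/64, so H = (-61/137)/sqrt(137/64)

Answer: H = -488*sqrt(137)/18769


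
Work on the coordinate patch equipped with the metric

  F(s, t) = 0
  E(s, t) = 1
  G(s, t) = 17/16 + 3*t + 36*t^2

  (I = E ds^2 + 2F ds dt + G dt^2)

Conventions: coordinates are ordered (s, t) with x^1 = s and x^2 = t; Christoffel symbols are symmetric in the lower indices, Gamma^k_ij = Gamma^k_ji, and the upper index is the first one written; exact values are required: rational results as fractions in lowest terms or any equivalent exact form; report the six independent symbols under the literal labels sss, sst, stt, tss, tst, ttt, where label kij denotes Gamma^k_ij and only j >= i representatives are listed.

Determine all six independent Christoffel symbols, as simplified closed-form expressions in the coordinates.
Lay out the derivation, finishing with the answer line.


E = 1; F = 0; G = 17/16 + 3*t + 36*t^2
Gamma^k_ij = (1/2) g^{kl} (d_i g_jl + d_j g_il - d_l g_ij), with g^inv = (1/(EG-F^2)) [[G, -F], [-F, E]]
first partials: E_s = 0, E_t = 0, F_s = 0, F_t = 0, G_s = 0, G_t = 3 + 72*t
D = EG - F^2 = 17/16 + 3*t + 36*t^2
expanded: Gamma^s_ss = (G E_s - 2F F_s + F E_t)/(2D), Gamma^s_st = (G E_t - F G_s)/(2D), Gamma^s_tt = (2G F_t - G G_s - F G_t)/(2D), Gamma^t_ss = (2E F_s - E E_t - F E_s)/(2D), Gamma^t_st = (E G_s - F E_t)/(2D), Gamma^t_tt = (E G_t - 2F F_t + F G_s)/(2D); substitute and cancel common factors

Answer: Gamma_sss = 0, Gamma_sst = 0, Gamma_stt = 0, Gamma_tss = 0, Gamma_tst = 0, Gamma_ttt = (576*t + 24)/(576*t^2 + 48*t + 17)


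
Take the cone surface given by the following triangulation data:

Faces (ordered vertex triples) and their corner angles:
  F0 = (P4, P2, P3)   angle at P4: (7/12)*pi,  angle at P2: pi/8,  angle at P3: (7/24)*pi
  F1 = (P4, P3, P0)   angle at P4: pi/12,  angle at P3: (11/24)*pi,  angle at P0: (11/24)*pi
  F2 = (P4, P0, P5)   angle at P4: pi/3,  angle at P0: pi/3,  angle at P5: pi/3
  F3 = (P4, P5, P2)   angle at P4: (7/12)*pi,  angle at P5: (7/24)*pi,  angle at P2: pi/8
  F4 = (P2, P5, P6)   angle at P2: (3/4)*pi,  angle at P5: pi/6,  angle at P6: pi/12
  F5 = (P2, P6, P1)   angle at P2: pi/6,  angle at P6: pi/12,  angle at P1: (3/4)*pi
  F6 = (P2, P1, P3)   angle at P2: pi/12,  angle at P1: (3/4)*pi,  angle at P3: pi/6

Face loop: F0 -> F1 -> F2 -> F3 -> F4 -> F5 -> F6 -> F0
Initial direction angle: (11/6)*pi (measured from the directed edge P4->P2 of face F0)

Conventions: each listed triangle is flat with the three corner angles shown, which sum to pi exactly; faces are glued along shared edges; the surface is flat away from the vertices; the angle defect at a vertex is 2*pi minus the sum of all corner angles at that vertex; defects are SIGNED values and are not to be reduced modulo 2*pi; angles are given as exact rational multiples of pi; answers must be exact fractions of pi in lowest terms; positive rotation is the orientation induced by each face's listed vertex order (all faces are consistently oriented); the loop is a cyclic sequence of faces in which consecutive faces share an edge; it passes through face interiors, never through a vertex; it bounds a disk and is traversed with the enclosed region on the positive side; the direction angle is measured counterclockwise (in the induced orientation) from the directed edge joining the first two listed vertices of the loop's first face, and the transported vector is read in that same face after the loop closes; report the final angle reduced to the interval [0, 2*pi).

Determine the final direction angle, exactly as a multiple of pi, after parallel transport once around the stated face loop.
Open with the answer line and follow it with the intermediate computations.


Answer: final direction angle = pi

enclosed vertex P2: corner angles sum to (5/4)*pi, defect = 2*pi - (5/4)*pi = (3/4)*pi
enclosed vertex P4: corner angles sum to (19/12)*pi, defect = 2*pi - (19/12)*pi = (5/12)*pi
summing the enclosed defects onto the initial angle, mod 2*pi in the induced orientation:
final angle = (11/6)*pi + (7/6)*pi = pi (mod 2*pi)


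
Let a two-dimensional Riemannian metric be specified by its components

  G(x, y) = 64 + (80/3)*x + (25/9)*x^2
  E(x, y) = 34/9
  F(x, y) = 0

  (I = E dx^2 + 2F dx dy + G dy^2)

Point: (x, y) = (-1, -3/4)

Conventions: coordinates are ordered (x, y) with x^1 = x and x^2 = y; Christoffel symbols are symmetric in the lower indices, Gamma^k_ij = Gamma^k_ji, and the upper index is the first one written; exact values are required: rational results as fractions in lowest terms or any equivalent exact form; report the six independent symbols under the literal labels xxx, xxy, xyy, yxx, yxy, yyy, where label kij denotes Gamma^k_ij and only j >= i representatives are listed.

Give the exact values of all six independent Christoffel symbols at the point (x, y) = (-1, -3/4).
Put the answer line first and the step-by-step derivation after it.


Answer: Gamma_xxx = 0, Gamma_xxy = 0, Gamma_xyy = -95/34, Gamma_yxx = 0, Gamma_yxy = 5/19, Gamma_yyy = 0

E = 34/9, F = 0, G = 361/9 at the point
E_x = 0, E_y = 0, F_x = 0, F_y = 0, G_x = 190/9, G_y = 0
EG - F^2 = 12274/81;  g^inv = (81/12274) * [[361/9, 0], [0, 34/9]]
first-kind symbols [ij,l] = (1/2)(d_i g_jl + d_j g_il - d_l g_ij): [xx,x] = E_x/2 = 0, [xx,y] = F_x - E_y/2 = 0, [xy,x] = E_y/2 = 0, [xy,y] = G_x/2 = 95/9, [yy,x] = F_y - G_x/2 = -95/9, [yy,y] = G_y/2 = 0
Gamma^x_ij = (G*[ij,x] - F*[ij,y])/(EG - F^2), Gamma^y_ij = (E*[ij,y] - F*[ij,x])/(EG - F^2)


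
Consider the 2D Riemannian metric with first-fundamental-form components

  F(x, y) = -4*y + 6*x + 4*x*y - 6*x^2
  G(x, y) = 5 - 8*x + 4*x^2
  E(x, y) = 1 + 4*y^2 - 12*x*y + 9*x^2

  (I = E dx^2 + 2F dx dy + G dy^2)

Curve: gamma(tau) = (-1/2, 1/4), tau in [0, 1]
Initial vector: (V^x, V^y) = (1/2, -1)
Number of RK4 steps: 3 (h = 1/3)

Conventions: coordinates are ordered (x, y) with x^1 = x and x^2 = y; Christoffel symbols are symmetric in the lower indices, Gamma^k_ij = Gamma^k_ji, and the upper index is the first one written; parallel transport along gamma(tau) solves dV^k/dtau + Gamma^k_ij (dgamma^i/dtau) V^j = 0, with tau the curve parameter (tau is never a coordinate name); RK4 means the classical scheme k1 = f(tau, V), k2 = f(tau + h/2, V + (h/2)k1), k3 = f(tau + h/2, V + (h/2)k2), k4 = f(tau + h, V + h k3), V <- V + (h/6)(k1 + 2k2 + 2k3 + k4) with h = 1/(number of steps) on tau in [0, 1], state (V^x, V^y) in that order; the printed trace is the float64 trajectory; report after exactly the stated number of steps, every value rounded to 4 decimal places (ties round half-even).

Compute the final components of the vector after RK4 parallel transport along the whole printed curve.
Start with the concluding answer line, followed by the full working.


Answer: V^x = 0.5000, V^y = -1.0000

gamma'(tau) = (0, 0); f(tau, V)^k = -Gamma^k_ij(gamma(tau)) gamma'^i(tau) V^j; h = 1/3; intermediate values shown to 6 dp
curve data and Christoffel symbols at the stage parameters:
  tau = 0.000000: gamma = (-0.500000, 0.250000), gamma' = (0.000000, 0.000000); Gamma_xxx = -0.428571, Gamma_xxy = 0.285714, Gamma_xyy = 0.000000, Gamma_yxx = 0.642857, Gamma_yxy = -0.428571, Gamma_yyy = 0.000000
  tau = 0.166667: gamma = (-0.500000, 0.250000), gamma' = (0.000000, 0.000000); Gamma_xxx = -0.428571, Gamma_xxy = 0.285714, Gamma_xyy = 0.000000, Gamma_yxx = 0.642857, Gamma_yxy = -0.428571, Gamma_yyy = 0.000000
  tau = 0.333333: gamma = (-0.500000, 0.250000), gamma' = (0.000000, 0.000000); Gamma_xxx = -0.428571, Gamma_xxy = 0.285714, Gamma_xyy = 0.000000, Gamma_yxx = 0.642857, Gamma_yxy = -0.428571, Gamma_yyy = 0.000000
  tau = 0.500000: gamma = (-0.500000, 0.250000), gamma' = (0.000000, 0.000000); Gamma_xxx = -0.428571, Gamma_xxy = 0.285714, Gamma_xyy = 0.000000, Gamma_yxx = 0.642857, Gamma_yxy = -0.428571, Gamma_yyy = 0.000000
  tau = 0.666667: gamma = (-0.500000, 0.250000), gamma' = (0.000000, 0.000000); Gamma_xxx = -0.428571, Gamma_xxy = 0.285714, Gamma_xyy = 0.000000, Gamma_yxx = 0.642857, Gamma_yxy = -0.428571, Gamma_yyy = 0.000000
  tau = 0.833333: gamma = (-0.500000, 0.250000), gamma' = (0.000000, 0.000000); Gamma_xxx = -0.428571, Gamma_xxy = 0.285714, Gamma_xyy = 0.000000, Gamma_yxx = 0.642857, Gamma_yxy = -0.428571, Gamma_yyy = 0.000000
  tau = 1.000000: gamma = (-0.500000, 0.250000), gamma' = (0.000000, 0.000000); Gamma_xxx = -0.428571, Gamma_xxy = 0.285714, Gamma_xyy = 0.000000, Gamma_yxx = 0.642857, Gamma_yxy = -0.428571, Gamma_yyy = 0.000000
step 0: V^x = 0.5000, V^y = -1.0000
step 1: k1 = (0.000000, 0.000000), k2 = (0.000000, 0.000000), k3 = (0.000000, 0.000000), k4 = (0.000000, 0.000000); V <- V + (h/6)(k1 + 2k2 + 2k3 + k4): V^x = 0.5000, V^y = -1.0000
step 2: k1 = (0.000000, 0.000000), k2 = (0.000000, 0.000000), k3 = (0.000000, 0.000000), k4 = (0.000000, 0.000000); V <- V + (h/6)(k1 + 2k2 + 2k3 + k4): V^x = 0.5000, V^y = -1.0000
step 3: k1 = (0.000000, 0.000000), k2 = (0.000000, 0.000000), k3 = (0.000000, 0.000000), k4 = (0.000000, 0.000000); V <- V + (h/6)(k1 + 2k2 + 2k3 + k4): V^x = 0.5000, V^y = -1.0000


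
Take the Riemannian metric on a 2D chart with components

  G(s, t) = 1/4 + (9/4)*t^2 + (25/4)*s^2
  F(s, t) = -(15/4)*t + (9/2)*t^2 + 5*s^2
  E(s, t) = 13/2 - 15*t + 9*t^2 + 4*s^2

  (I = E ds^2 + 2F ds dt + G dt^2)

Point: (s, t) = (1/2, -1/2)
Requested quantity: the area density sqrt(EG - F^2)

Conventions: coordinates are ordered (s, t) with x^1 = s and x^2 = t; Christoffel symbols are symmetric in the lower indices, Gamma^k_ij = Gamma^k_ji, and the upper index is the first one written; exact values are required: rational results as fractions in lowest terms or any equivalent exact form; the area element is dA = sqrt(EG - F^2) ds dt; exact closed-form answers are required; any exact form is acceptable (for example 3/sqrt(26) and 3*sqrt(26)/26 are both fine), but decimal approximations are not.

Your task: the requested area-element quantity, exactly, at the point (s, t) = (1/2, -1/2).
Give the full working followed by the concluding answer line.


E = 69/4, F = 17/4, G = 19/8; EG - F^2 = 733/32

Answer: sqrt(EG - F^2) = sqrt(1466)/8


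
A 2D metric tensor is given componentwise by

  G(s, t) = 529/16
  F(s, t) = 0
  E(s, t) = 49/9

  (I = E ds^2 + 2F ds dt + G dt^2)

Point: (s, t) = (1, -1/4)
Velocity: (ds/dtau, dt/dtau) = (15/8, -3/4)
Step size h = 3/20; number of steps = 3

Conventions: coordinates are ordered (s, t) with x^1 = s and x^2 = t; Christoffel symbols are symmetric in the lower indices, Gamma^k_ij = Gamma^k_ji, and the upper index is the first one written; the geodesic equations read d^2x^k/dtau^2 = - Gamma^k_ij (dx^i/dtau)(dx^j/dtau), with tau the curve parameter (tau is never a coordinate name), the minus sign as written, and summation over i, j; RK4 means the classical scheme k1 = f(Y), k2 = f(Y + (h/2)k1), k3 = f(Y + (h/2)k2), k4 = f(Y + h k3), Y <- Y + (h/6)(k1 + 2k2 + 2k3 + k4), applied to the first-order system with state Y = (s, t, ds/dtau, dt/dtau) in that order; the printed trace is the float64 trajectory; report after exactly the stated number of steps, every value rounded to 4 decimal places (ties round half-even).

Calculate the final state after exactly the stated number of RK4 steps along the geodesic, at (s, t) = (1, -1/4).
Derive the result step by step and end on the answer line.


f(Y) = (ds/dtau, dt/dtau, -Gamma^s_ij Y'^i Y'^j, -Gamma^t_ij Y'^i Y'^j) with the Gammas evaluated at the stage position; h = 0.150000; intermediate values shown to 6 dp
step 0: s = 1.0000, t = -0.2500, ds/dtau = 1.8750, dt/dtau = -0.7500
step 1:
  k1: at (s, t) = (1.000000, -0.250000), (ds/dtau, dt/dtau) = (1.875000, -0.750000); Gamma_sss = 0.000000, Gamma_sst = 0.000000, Gamma_stt = 0.000000, Gamma_tss = 0.000000, Gamma_tst = 0.000000, Gamma_ttt = 0.000000; k1 = (1.875000, -0.750000, 0.000000, 0.000000)
  k2: at (s, t) = (1.140625, -0.306250), (ds/dtau, dt/dtau) = (1.875000, -0.750000); Gamma_sss = 0.000000, Gamma_sst = 0.000000, Gamma_stt = 0.000000, Gamma_tss = 0.000000, Gamma_tst = 0.000000, Gamma_ttt = 0.000000; k2 = (1.875000, -0.750000, 0.000000, 0.000000)
  k3: at (s, t) = (1.140625, -0.306250), (ds/dtau, dt/dtau) = (1.875000, -0.750000); Gamma_sss = 0.000000, Gamma_sst = 0.000000, Gamma_stt = 0.000000, Gamma_tss = 0.000000, Gamma_tst = 0.000000, Gamma_ttt = 0.000000; k3 = (1.875000, -0.750000, 0.000000, 0.000000)
  k4: at (s, t) = (1.281250, -0.362500), (ds/dtau, dt/dtau) = (1.875000, -0.750000); Gamma_sss = 0.000000, Gamma_sst = 0.000000, Gamma_stt = 0.000000, Gamma_tss = 0.000000, Gamma_tst = 0.000000, Gamma_ttt = 0.000000; k4 = (1.875000, -0.750000, 0.000000, 0.000000)
  Y <- Y + (h/6)(k1 + 2k2 + 2k3 + k4): s = 1.2812, t = -0.3625, ds/dtau = 1.8750, dt/dtau = -0.7500
step 2:
  k1: at (s, t) = (1.281250, -0.362500), (ds/dtau, dt/dtau) = (1.875000, -0.750000); Gamma_sss = 0.000000, Gamma_sst = 0.000000, Gamma_stt = 0.000000, Gamma_tss = 0.000000, Gamma_tst = 0.000000, Gamma_ttt = 0.000000; k1 = (1.875000, -0.750000, 0.000000, 0.000000)
  k2: at (s, t) = (1.421875, -0.418750), (ds/dtau, dt/dtau) = (1.875000, -0.750000); Gamma_sss = 0.000000, Gamma_sst = 0.000000, Gamma_stt = 0.000000, Gamma_tss = 0.000000, Gamma_tst = 0.000000, Gamma_ttt = 0.000000; k2 = (1.875000, -0.750000, 0.000000, 0.000000)
  k3: at (s, t) = (1.421875, -0.418750), (ds/dtau, dt/dtau) = (1.875000, -0.750000); Gamma_sss = 0.000000, Gamma_sst = 0.000000, Gamma_stt = 0.000000, Gamma_tss = 0.000000, Gamma_tst = 0.000000, Gamma_ttt = 0.000000; k3 = (1.875000, -0.750000, 0.000000, 0.000000)
  k4: at (s, t) = (1.562500, -0.475000), (ds/dtau, dt/dtau) = (1.875000, -0.750000); Gamma_sss = 0.000000, Gamma_sst = 0.000000, Gamma_stt = 0.000000, Gamma_tss = 0.000000, Gamma_tst = 0.000000, Gamma_ttt = 0.000000; k4 = (1.875000, -0.750000, 0.000000, 0.000000)
  Y <- Y + (h/6)(k1 + 2k2 + 2k3 + k4): s = 1.5625, t = -0.4750, ds/dtau = 1.8750, dt/dtau = -0.7500
step 3:
  k1: at (s, t) = (1.562500, -0.475000), (ds/dtau, dt/dtau) = (1.875000, -0.750000); Gamma_sss = 0.000000, Gamma_sst = 0.000000, Gamma_stt = 0.000000, Gamma_tss = 0.000000, Gamma_tst = 0.000000, Gamma_ttt = 0.000000; k1 = (1.875000, -0.750000, 0.000000, 0.000000)
  k2: at (s, t) = (1.703125, -0.531250), (ds/dtau, dt/dtau) = (1.875000, -0.750000); Gamma_sss = 0.000000, Gamma_sst = 0.000000, Gamma_stt = 0.000000, Gamma_tss = 0.000000, Gamma_tst = 0.000000, Gamma_ttt = 0.000000; k2 = (1.875000, -0.750000, 0.000000, 0.000000)
  k3: at (s, t) = (1.703125, -0.531250), (ds/dtau, dt/dtau) = (1.875000, -0.750000); Gamma_sss = 0.000000, Gamma_sst = 0.000000, Gamma_stt = 0.000000, Gamma_tss = 0.000000, Gamma_tst = 0.000000, Gamma_ttt = 0.000000; k3 = (1.875000, -0.750000, 0.000000, 0.000000)
  k4: at (s, t) = (1.843750, -0.587500), (ds/dtau, dt/dtau) = (1.875000, -0.750000); Gamma_sss = 0.000000, Gamma_sst = 0.000000, Gamma_stt = 0.000000, Gamma_tss = 0.000000, Gamma_tst = 0.000000, Gamma_ttt = 0.000000; k4 = (1.875000, -0.750000, 0.000000, 0.000000)
  Y <- Y + (h/6)(k1 + 2k2 + 2k3 + k4): s = 1.8438, t = -0.5875, ds/dtau = 1.8750, dt/dtau = -0.7500

Answer: s = 1.8438, t = -0.5875, ds/dtau = 1.8750, dt/dtau = -0.7500


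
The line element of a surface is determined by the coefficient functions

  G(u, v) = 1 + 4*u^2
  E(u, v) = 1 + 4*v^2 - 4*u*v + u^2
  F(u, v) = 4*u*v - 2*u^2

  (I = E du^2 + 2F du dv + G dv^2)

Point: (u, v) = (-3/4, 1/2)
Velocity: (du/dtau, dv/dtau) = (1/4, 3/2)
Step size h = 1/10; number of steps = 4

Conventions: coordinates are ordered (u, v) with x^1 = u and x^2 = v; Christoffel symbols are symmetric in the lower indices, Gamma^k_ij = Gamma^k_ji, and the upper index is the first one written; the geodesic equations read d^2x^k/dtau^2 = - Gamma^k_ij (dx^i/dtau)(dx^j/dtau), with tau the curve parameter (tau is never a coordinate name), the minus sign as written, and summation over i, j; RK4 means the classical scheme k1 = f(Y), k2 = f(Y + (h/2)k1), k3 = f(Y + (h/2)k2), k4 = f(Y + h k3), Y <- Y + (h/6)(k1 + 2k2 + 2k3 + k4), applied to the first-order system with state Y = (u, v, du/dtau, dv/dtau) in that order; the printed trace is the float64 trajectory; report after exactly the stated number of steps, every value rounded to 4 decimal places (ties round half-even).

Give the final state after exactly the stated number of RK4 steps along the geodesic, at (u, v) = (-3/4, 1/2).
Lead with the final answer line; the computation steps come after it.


Answer: u = -0.6767, v = 1.1188, du/dtau = 0.1296, dv/dtau = 1.5780

f(Y) = (du/dtau, dv/dtau, -Gamma^u_ij Y'^i Y'^j, -Gamma^v_ij Y'^i Y'^j) with the Gammas evaluated at the stage position; h = 0.100000; intermediate values shown to 6 dp
step 0: u = -0.7500, v = 0.5000, du/dtau = 0.2500, dv/dtau = 1.5000
step 1:
  k1: at (u, v) = (-0.750000, 0.500000), (du/dtau, dv/dtau) = (0.250000, 1.500000); Gamma_uuu = -0.277228, Gamma_uuv = 0.554455, Gamma_uvv = 0.000000, Gamma_vuu = 0.237624, Gamma_vuv = -0.475248, Gamma_vvv = 0.000000; k1 = (0.250000, 1.500000, -0.398515, 0.341584)
  k2: at (u, v) = (-0.737500, 0.575000), (du/dtau, dv/dtau) = (0.230074, 1.517079); Gamma_uuu = -0.280116, Gamma_uuv = 0.560232, Gamma_uvv = 0.000000, Gamma_vuu = 0.218899, Gamma_vuv = -0.437797, Gamma_vvv = 0.000000; k2 = (0.230074, 1.517079, -0.376260, 0.294031)
  k3: at (u, v) = (-0.738496, 0.575854), (du/dtau, dv/dtau) = (0.231187, 1.514702); Gamma_uuu = -0.279849, Gamma_uuv = 0.559697, Gamma_uvv = 0.000000, Gamma_vuu = 0.218672, Gamma_vuv = -0.437344, Gamma_vvv = 0.000000; k3 = (0.231187, 1.514702, -0.377032, 0.294610)
  k4: at (u, v) = (-0.726881, 0.651470), (du/dtau, dv/dtau) = (0.212297, 1.529461); Gamma_uuu = -0.280610, Gamma_uuv = 0.561220, Gamma_uvv = 0.000000, Gamma_vuu = 0.200974, Gamma_vuv = -0.401947, Gamma_vvv = 0.000000; k4 = (0.212297, 1.529461, -0.351809, 0.251966)
  Y <- Y + (h/6)(k1 + 2k2 + 2k3 + k4): u = -0.7269, v = 0.6516, du/dtau = 0.2124, dv/dtau = 1.5295
step 2:
  k1: at (u, v) = (-0.726920, 0.651550), (du/dtau, dv/dtau) = (0.212385, 1.529514); Gamma_uuu = -0.280598, Gamma_uuv = 0.561195, Gamma_uvv = 0.000000, Gamma_vuu = 0.200956, Gamma_vuv = -0.401911, Gamma_vvv = 0.000000; k1 = (0.212385, 1.529514, -0.351947, 0.252054)
  k2: at (u, v) = (-0.716300, 0.728026), (du/dtau, dv/dtau) = (0.194788, 1.542117); Gamma_uuu = -0.279529, Gamma_uuv = 0.559059, Gamma_uvv = 0.000000, Gamma_vuu = 0.184341, Gamma_vuv = -0.368683, Gamma_vvv = 0.000000; k2 = (0.194788, 1.542117, -0.325260, 0.214499)
  k3: at (u, v) = (-0.717180, 0.728656), (du/dtau, dv/dtau) = (0.196122, 1.540239); Gamma_uuu = -0.279289, Gamma_uuv = 0.558578, Gamma_uvv = 0.000000, Gamma_vuu = 0.184228, Gamma_vuv = -0.368455, Gamma_vvv = 0.000000; k3 = (0.196122, 1.540239, -0.326722, 0.215516)
  k4: at (u, v) = (-0.707307, 0.805574), (du/dtau, dv/dtau) = (0.179713, 1.551065); Gamma_uuu = -0.276785, Gamma_uuv = 0.553570, Gamma_uvv = 0.000000, Gamma_vuu = 0.168882, Gamma_vuv = -0.337763, Gamma_vvv = 0.000000; k4 = (0.179713, 1.551065, -0.299672, 0.182846)
  Y <- Y + (h/6)(k1 + 2k2 + 2k3 + k4): u = -0.7074, v = 0.8056, du/dtau = 0.1798, dv/dtau = 1.5511
step 3:
  k1: at (u, v) = (-0.707354, 0.805639), (du/dtau, dv/dtau) = (0.179792, 1.551096); Gamma_uuu = -0.276770, Gamma_uuv = 0.553541, Gamma_uvv = 0.000000, Gamma_vuu = 0.168871, Gamma_vuv = -0.337742, Gamma_vvv = 0.000000; k1 = (0.179792, 1.551096, -0.299790, 0.182916)
  k2: at (u, v) = (-0.698365, 0.883193), (du/dtau, dv/dtau) = (0.164802, 1.560242); Gamma_uuu = -0.273077, Gamma_uuv = 0.546154, Gamma_uvv = 0.000000, Gamma_vuu = 0.154748, Gamma_vuv = -0.309495, Gamma_vvv = 0.000000; k2 = (0.164802, 1.560242, -0.273450, 0.154959)
  k3: at (u, v) = (-0.699114, 0.883651), (du/dtau, dv/dtau) = (0.166119, 1.558844); Gamma_uuu = -0.272886, Gamma_uuv = 0.545773, Gamma_uvv = 0.000000, Gamma_vuu = 0.154701, Gamma_vuv = -0.309403, Gamma_vvv = 0.000000; k3 = (0.166119, 1.558844, -0.275130, 0.155973)
  k4: at (u, v) = (-0.690742, 0.961523), (du/dtau, dv/dtau) = (0.152279, 1.566693); Gamma_uuu = -0.268345, Gamma_uuv = 0.536691, Gamma_uvv = 0.000000, Gamma_vuu = 0.141831, Gamma_vuv = -0.283661, Gamma_vvv = 0.000000; k4 = (0.152279, 1.566693, -0.249859, 0.132060)
  Y <- Y + (h/6)(k1 + 2k2 + 2k3 + k4): u = -0.6908, v = 0.9616, du/dtau = 0.1523, dv/dtau = 1.5667
step 4:
  k1: at (u, v) = (-0.690789, 0.961571), (du/dtau, dv/dtau) = (0.152345, 1.566710); Gamma_uuu = -0.268332, Gamma_uuv = 0.536665, Gamma_uvv = 0.000000, Gamma_vuu = 0.141825, Gamma_vuv = -0.283651, Gamma_vvv = 0.000000; k1 = (0.152345, 1.566710, -0.249955, 0.132112)
  k2: at (u, v) = (-0.683172, 1.039907), (du/dtau, dv/dtau) = (0.139847, 1.573316); Gamma_uuu = -0.263117, Gamma_uuv = 0.526234, Gamma_uvv = 0.000000, Gamma_vuu = 0.130116, Gamma_vuv = -0.260232, Gamma_vvv = 0.000000; k2 = (0.139847, 1.573316, -0.226422, 0.111970)
  k3: at (u, v) = (-0.683797, 1.040237), (du/dtau, dv/dtau) = (0.141024, 1.572309); Gamma_uuu = -0.262976, Gamma_uuv = 0.525951, Gamma_uvv = 0.000000, Gamma_vuu = 0.130104, Gamma_vuv = -0.260209, Gamma_vvv = 0.000000; k3 = (0.141024, 1.572309, -0.228012, 0.112806)
  k4: at (u, v) = (-0.676687, 1.118802), (du/dtau, dv/dtau) = (0.129544, 1.577991); Gamma_uuu = -0.257339, Gamma_uuv = 0.514678, Gamma_uvv = 0.000000, Gamma_vuu = 0.119506, Gamma_vuv = -0.239012, Gamma_vvv = 0.000000; k4 = (0.129544, 1.577991, -0.206101, 0.095712)
  Y <- Y + (h/6)(k1 + 2k2 + 2k3 + k4): u = -0.6767, v = 1.1188, du/dtau = 0.1296, dv/dtau = 1.5780


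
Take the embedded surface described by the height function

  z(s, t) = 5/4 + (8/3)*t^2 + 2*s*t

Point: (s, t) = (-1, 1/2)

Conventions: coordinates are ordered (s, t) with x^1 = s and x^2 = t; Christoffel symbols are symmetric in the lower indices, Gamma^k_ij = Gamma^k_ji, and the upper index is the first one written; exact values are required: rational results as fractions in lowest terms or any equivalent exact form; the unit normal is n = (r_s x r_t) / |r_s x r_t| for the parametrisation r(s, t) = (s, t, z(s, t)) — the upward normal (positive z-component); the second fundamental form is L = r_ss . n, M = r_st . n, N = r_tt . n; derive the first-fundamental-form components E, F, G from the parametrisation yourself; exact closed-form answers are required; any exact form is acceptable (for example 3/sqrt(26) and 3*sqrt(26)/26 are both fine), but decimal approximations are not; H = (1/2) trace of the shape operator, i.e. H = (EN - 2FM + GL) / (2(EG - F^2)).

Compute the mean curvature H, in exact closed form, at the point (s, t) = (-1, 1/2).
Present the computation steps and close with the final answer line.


z_s = 1, z_t = 2/3, z_ss = 0, z_st = 2, z_tt = 16/3
E = 2, F = 2/3, G = 13/9; answer radicand W^2 = 22/9
unnormalised second-form numerators: l = 0, m = 2, n = 16/3; L = l/sqrt(22/9), and similarly M = m/sqrt(W^2), N = n/sqrt(W^2)
H = (E*n - 2*F*m + G*l) / (2*(EG - F^2)*sqrt(W^2)); E*n - 2*F*m + G*l = 8, EG - F^2 = 22/9, so H = (18/11)/sqrt(22/9)

Answer: H = 27*sqrt(22)/121


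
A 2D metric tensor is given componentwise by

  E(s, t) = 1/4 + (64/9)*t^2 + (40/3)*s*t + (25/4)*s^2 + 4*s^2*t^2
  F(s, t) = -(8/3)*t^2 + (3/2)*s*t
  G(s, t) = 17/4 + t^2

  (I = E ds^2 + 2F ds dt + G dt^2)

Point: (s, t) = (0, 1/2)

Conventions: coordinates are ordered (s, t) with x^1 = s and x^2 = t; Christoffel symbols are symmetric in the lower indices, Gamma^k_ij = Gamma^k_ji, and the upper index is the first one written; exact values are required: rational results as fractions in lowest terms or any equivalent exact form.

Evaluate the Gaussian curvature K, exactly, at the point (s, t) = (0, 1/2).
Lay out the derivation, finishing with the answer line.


E = 73/36, F = -2/3, G = 9/2, EG - F^2 = 625/72 at the point
E_s = 20/3, E_t = 64/9, F_s = 3/4, F_t = -8/3, G_s = 0, G_t = 1
E_tt = 128/9, F_st = 3/2, G_ss = 0
Evaluate Brioschi's two determinant matrices M1, M2 and divide by (EG - F^2)^2.
M1 = [[-E_tt/2 + F_st - G_ss/2, E_s/2, F_s - E_t/2], [F_t - G_s/2, E, F], [G_t/2, F, G]] = [[-101/18, 10/3, -101/36], [-8/3, 73/36, -2/3], [1/2, -2/3, 9/2]]; det M1 = -3445/288
M2 = [[0, E_t/2, G_s/2], [E_t/2, E, F], [G_s/2, F, G]] = [[0, 32/9, 0], [32/9, 73/36, -2/3], [0, -2/3, 9/2]]; det M2 = -512/9
det M1 - det M2 = 4313/96; K = 4313/96 / (625/72)^2 = 232902/390625

Answer: K = 232902/390625


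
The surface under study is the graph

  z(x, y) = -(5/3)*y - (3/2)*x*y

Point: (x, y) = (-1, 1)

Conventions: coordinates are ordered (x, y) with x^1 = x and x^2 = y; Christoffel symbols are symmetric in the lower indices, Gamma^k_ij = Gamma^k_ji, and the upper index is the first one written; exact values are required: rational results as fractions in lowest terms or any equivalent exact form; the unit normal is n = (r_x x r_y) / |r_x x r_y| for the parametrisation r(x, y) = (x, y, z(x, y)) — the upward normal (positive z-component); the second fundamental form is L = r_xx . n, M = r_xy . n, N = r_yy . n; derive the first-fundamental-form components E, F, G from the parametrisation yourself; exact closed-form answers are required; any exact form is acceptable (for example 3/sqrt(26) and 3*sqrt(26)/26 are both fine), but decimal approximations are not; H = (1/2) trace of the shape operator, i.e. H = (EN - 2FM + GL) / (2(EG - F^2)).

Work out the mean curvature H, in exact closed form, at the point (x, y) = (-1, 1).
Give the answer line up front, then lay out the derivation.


Answer: H = 81*sqrt(118)/13924

z_x = -3/2, z_y = -1/6, z_xx = 0, z_xy = -3/2, z_yy = 0
E = 13/4, F = 1/4, G = 37/36; answer radicand W^2 = 59/18
unnormalised second-form numerators: l = 0, m = -3/2, n = 0; L = l/sqrt(59/18), and similarly M = m/sqrt(W^2), N = n/sqrt(W^2)
H = (E*n - 2*F*m + G*l) / (2*(EG - F^2)*sqrt(W^2)); E*n - 2*F*m + G*l = 3/4, EG - F^2 = 59/18, so H = (27/236)/sqrt(59/18)


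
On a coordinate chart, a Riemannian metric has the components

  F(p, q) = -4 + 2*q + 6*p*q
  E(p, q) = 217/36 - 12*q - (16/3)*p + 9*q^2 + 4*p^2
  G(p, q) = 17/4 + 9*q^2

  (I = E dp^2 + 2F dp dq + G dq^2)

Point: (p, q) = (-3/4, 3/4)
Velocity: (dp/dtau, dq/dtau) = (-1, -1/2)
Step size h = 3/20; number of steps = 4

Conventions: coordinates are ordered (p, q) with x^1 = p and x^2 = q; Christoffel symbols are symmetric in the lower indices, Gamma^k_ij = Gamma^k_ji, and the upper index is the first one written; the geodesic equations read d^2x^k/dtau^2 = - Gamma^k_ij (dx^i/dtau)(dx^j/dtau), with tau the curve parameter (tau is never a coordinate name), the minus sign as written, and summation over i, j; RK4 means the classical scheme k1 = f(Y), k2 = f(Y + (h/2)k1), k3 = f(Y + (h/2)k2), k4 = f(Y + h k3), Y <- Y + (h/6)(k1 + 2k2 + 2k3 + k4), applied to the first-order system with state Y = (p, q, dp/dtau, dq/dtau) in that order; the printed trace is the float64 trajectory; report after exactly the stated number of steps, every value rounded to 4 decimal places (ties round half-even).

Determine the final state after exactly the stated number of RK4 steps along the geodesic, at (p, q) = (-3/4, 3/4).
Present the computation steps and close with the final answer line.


f(Y) = (dp/dtau, dq/dtau, -Gamma^p_ij Y'^i Y'^j, -Gamma^q_ij Y'^i Y'^j) with the Gammas evaluated at the stage position; h = 0.150000; intermediate values shown to 6 dp
step 0: p = -0.7500, q = 0.7500, dp/dtau = -1.0000, dq/dtau = -0.5000
step 1:
  k1: at (p, q) = (-0.750000, 0.750000), (dp/dtau, dq/dtau) = (-1.000000, -0.500000); Gamma_ppp = -0.712336, Gamma_ppq = 0.161851, Gamma_pqq = 0.379462, Gamma_qpp = -0.046709, Gamma_qpq = 0.102107, Gamma_qqq = 0.964224; k1 = (-1.000000, -0.500000, 0.455620, -0.296455)
  k2: at (p, q) = (-0.825000, 0.712500), (dp/dtau, dq/dtau) = (-0.965829, -0.522234); Gamma_ppp = -0.665860, Gamma_ppq = 0.083380, Gamma_pqq = 0.300543, Gamma_qpp = -0.022734, Gamma_qpq = 0.057691, Gamma_qqq = 0.935080; k2 = (-0.965829, -0.522234, 0.455052, -0.292013)
  k3: at (p, q) = (-0.822437, 0.710832), (dp/dtau, dq/dtau) = (-0.965871, -0.521901); Gamma_ppp = -0.665902, Gamma_ppq = 0.080676, Gamma_pqq = 0.302631, Gamma_qpp = -0.021051, Gamma_qpq = 0.055810, Gamma_qqq = 0.936547; k3 = (-0.965871, -0.521901, 0.457458, -0.291726)
  k4: at (p, q) = (-0.894881, 0.671715), (dp/dtau, dq/dtau) = (-0.931381, -0.543759); Gamma_ppp = -0.613777, Gamma_ppq = 0.008599, Gamma_pqq = 0.224585, Gamma_qpp = 0.016924, Gamma_qpq = 0.006480, Gamma_qqq = 0.896671; k4 = (-0.931381, -0.543759, 0.457320, -0.286366)
  Y <- Y + (h/6)(k1 + 2k2 + 2k3 + k4): p = -0.8949, q = 0.6717, dp/dtau = -0.9316, dq/dtau = -0.5438
step 2:
  k1: at (p, q) = (-0.894870, 0.671699), (dp/dtau, dq/dtau) = (-0.931551, -0.543757); Gamma_ppp = -0.613769, Gamma_ppq = 0.008572, Gamma_pqq = 0.224589, Gamma_qpp = 0.016942, Gamma_qpq = 0.006460, Gamma_qqq = 0.896674; k1 = (-0.931551, -0.543757, 0.457532, -0.286369)
  k2: at (p, q) = (-0.964736, 0.630917), (dp/dtau, dq/dtau) = (-0.897236, -0.565235); Gamma_ppp = -0.557556, Gamma_ppq = -0.056506, Gamma_pqq = 0.148264, Gamma_qpp = 0.069501, Gamma_qpq = -0.046101, Gamma_qqq = 0.845921; k2 = (-0.897236, -0.565235, 0.458796, -0.279454)
  k3: at (p, q) = (-0.962162, 0.629307), (dp/dtau, dq/dtau) = (-0.897141, -0.564717); Gamma_ppp = -0.556984, Gamma_ppq = -0.059248, Gamma_pqq = 0.149276, Gamma_qpp = 0.071877, Gamma_qpq = -0.048331, Gamma_qqq = 0.846570; k3 = (-0.897141, -0.564717, 0.460725, -0.278854)
  k4: at (p, q) = (-1.029441, 0.586992), (dp/dtau, dq/dtau) = (-0.862442, -0.585586); Gamma_ppp = -0.498060, Gamma_ppq = -0.116561, Gamma_pqq = 0.074762, Gamma_qpp = 0.139533, Gamma_qpq = -0.102300, Gamma_qqq = 0.784279; k4 = (-0.862442, -0.585586, 0.462558, -0.269393)
  Y <- Y + (h/6)(k1 + 2k2 + 2k3 + k4): p = -1.0294, q = 0.5870, dp/dtau = -0.8626, dq/dtau = -0.5856
step 3:
  k1: at (p, q) = (-1.029438, 0.586968), (dp/dtau, dq/dtau) = (-0.862573, -0.585567); Gamma_ppp = -0.498038, Gamma_ppq = -0.116595, Gamma_pqq = 0.074747, Gamma_qpp = 0.139574, Gamma_qpq = -0.102332, Gamma_qqq = 0.784263; k1 = (-0.862573, -0.585567, 0.462710, -0.269388)
  k2: at (p, q) = (-1.094131, 0.543051), (dp/dtau, dq/dtau) = (-0.827869, -0.605771); Gamma_ppp = -0.438428, Gamma_ppq = -0.165822, Gamma_pqq = 0.003227, Gamma_qpp = 0.221651, Gamma_qpq = -0.155609, Gamma_qqq = 0.710931; k2 = (-0.827869, -0.605771, 0.465619, -0.256719)
  k3: at (p, q) = (-1.091528, 0.541535), (dp/dtau, dq/dtau) = (-0.827651, -0.604821); Gamma_ppp = -0.437518, Gamma_ppq = -0.168291, Gamma_pqq = 0.003499, Gamma_qpp = 0.224620, Gamma_qpq = -0.157890, Gamma_qqq = 0.710725; k3 = (-0.827651, -0.604821, 0.466909, -0.255782)
  k4: at (p, q) = (-1.153586, 0.496245), (dp/dtau, dq/dtau) = (-0.792536, -0.623934); Gamma_ppp = -0.379307, Gamma_ppq = -0.208783, Gamma_pqq = -0.064239, Gamma_qpp = 0.319758, Gamma_qpq = -0.208006, Gamma_qqq = 0.626686; k4 = (-0.792536, -0.623934, 0.469739, -0.239095)
  Y <- Y + (h/6)(k1 + 2k2 + 2k3 + k4): p = -1.1536, q = 0.4962, dp/dtau = -0.7926, dq/dtau = -0.6239
step 4:
  k1: at (p, q) = (-1.153592, 0.496201), (dp/dtau, dq/dtau) = (-0.792635, -0.623904); Gamma_ppp = -0.379263, Gamma_ppq = -0.208830, Gamma_pqq = -0.064278, Gamma_qpp = 0.319854, Gamma_qpq = -0.208060, Gamma_qqq = 0.626626; k1 = (-0.792635, -0.623904, 0.469845, -0.239090)
  k2: at (p, q) = (-1.213040, 0.449408), (dp/dtau, dq/dtau) = (-0.757397, -0.641836); Gamma_ppp = -0.324497, Gamma_ppq = -0.240914, Gamma_pqq = -0.126988, Gamma_qpp = 0.425870, Gamma_qpq = -0.252999, Gamma_qqq = 0.533231; k2 = (-0.757397, -0.641836, 0.472690, -0.217988)
  k3: at (p, q) = (-1.210397, 0.448063), (dp/dtau, dq/dtau) = (-0.757183, -0.640253); Gamma_ppp = -0.323598, Gamma_ppq = -0.242902, Gamma_pqq = -0.127090, Gamma_qpp = 0.429004, Gamma_qpq = -0.254975, Gamma_qqq = 0.532381; k3 = (-0.757183, -0.640253, 0.473137, -0.216977)
  k4: at (p, q) = (-1.267169, 0.400163), (dp/dtau, dq/dtau) = (-0.721664, -0.656451); Gamma_ppp = -0.274527, Gamma_ppq = -0.266453, Gamma_pqq = -0.183621, Gamma_qpp = 0.542223, Gamma_qpq = -0.292248, Gamma_qqq = 0.431419; k4 = (-0.721664, -0.656451, 0.474558, -0.191403)
  Y <- Y + (h/6)(k1 + 2k2 + 2k3 + k4): p = -1.2672, q = 0.4001, dp/dtau = -0.7217, dq/dtau = -0.6564

Answer: p = -1.2672, q = 0.4001, dp/dtau = -0.7217, dq/dtau = -0.6564
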